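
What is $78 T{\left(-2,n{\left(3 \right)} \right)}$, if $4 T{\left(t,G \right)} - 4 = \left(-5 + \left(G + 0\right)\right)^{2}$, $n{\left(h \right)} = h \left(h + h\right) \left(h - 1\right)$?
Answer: $\frac{37635}{2} \approx 18818.0$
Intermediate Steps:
$n{\left(h \right)} = 2 h^{2} \left(-1 + h\right)$ ($n{\left(h \right)} = h 2 h \left(-1 + h\right) = 2 h^{2} \left(-1 + h\right)$)
$T{\left(t,G \right)} = 1 + \frac{\left(-5 + G\right)^{2}}{4}$ ($T{\left(t,G \right)} = 1 + \frac{\left(-5 + \left(G + 0\right)\right)^{2}}{4} = 1 + \frac{\left(-5 + G\right)^{2}}{4}$)
$78 T{\left(-2,n{\left(3 \right)} \right)} = 78 \left(1 + \frac{\left(-5 + 2 \cdot 3^{2} \left(-1 + 3\right)\right)^{2}}{4}\right) = 78 \left(1 + \frac{\left(-5 + 2 \cdot 9 \cdot 2\right)^{2}}{4}\right) = 78 \left(1 + \frac{\left(-5 + 36\right)^{2}}{4}\right) = 78 \left(1 + \frac{31^{2}}{4}\right) = 78 \left(1 + \frac{1}{4} \cdot 961\right) = 78 \left(1 + \frac{961}{4}\right) = 78 \cdot \frac{965}{4} = \frac{37635}{2}$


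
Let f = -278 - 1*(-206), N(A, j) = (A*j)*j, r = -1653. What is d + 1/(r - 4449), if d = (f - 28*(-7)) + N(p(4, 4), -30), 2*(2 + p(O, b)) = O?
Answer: 756647/6102 ≈ 124.00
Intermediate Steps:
p(O, b) = -2 + O/2
N(A, j) = A*j**2
f = -72 (f = -278 + 206 = -72)
d = 124 (d = (-72 - 28*(-7)) + (-2 + (1/2)*4)*(-30)**2 = (-72 + 196) + (-2 + 2)*900 = 124 + 0*900 = 124 + 0 = 124)
d + 1/(r - 4449) = 124 + 1/(-1653 - 4449) = 124 + 1/(-6102) = 124 - 1/6102 = 756647/6102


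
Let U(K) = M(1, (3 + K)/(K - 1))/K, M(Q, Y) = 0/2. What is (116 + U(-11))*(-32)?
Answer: -3712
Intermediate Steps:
M(Q, Y) = 0 (M(Q, Y) = 0*(½) = 0)
U(K) = 0 (U(K) = 0/K = 0)
(116 + U(-11))*(-32) = (116 + 0)*(-32) = 116*(-32) = -3712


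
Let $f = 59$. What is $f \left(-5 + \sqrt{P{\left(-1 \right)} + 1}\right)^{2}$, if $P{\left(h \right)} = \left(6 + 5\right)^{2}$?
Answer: $8673 - 590 \sqrt{122} \approx 2156.2$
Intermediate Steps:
$P{\left(h \right)} = 121$ ($P{\left(h \right)} = 11^{2} = 121$)
$f \left(-5 + \sqrt{P{\left(-1 \right)} + 1}\right)^{2} = 59 \left(-5 + \sqrt{121 + 1}\right)^{2} = 59 \left(-5 + \sqrt{122}\right)^{2}$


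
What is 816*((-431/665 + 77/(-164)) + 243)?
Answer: 5381456964/27265 ≈ 1.9738e+5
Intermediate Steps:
816*((-431/665 + 77/(-164)) + 243) = 816*((-431*1/665 + 77*(-1/164)) + 243) = 816*((-431/665 - 77/164) + 243) = 816*(-121889/109060 + 243) = 816*(26379691/109060) = 5381456964/27265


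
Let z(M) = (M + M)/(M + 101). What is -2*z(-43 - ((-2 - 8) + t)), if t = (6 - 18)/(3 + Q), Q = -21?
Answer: 2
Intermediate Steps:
t = ⅔ (t = (6 - 18)/(3 - 21) = -12/(-18) = -12*(-1/18) = ⅔ ≈ 0.66667)
z(M) = 2*M/(101 + M) (z(M) = (2*M)/(101 + M) = 2*M/(101 + M))
-2*z(-43 - ((-2 - 8) + t)) = -4*(-43 - ((-2 - 8) + ⅔))/(101 + (-43 - ((-2 - 8) + ⅔))) = -4*(-43 - (-10 + ⅔))/(101 + (-43 - (-10 + ⅔))) = -4*(-43 - 1*(-28/3))/(101 + (-43 - 1*(-28/3))) = -4*(-43 + 28/3)/(101 + (-43 + 28/3)) = -4*(-101)/(3*(101 - 101/3)) = -4*(-101)/(3*202/3) = -4*(-101)*3/(3*202) = -2*(-1) = 2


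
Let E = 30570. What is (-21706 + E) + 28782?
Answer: 37646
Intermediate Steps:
(-21706 + E) + 28782 = (-21706 + 30570) + 28782 = 8864 + 28782 = 37646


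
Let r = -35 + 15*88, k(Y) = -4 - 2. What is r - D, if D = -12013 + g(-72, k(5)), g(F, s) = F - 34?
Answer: 13404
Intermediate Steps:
k(Y) = -6
g(F, s) = -34 + F
r = 1285 (r = -35 + 1320 = 1285)
D = -12119 (D = -12013 + (-34 - 72) = -12013 - 106 = -12119)
r - D = 1285 - 1*(-12119) = 1285 + 12119 = 13404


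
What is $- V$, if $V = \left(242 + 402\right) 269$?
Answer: $-173236$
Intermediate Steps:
$V = 173236$ ($V = 644 \cdot 269 = 173236$)
$- V = \left(-1\right) 173236 = -173236$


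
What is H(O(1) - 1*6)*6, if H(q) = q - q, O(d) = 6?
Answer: 0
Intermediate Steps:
H(q) = 0
H(O(1) - 1*6)*6 = 0*6 = 0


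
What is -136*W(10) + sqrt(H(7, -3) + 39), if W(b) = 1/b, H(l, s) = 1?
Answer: -68/5 + 2*sqrt(10) ≈ -7.2754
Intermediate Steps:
W(b) = 1/b
-136*W(10) + sqrt(H(7, -3) + 39) = -136/10 + sqrt(1 + 39) = -136*1/10 + sqrt(40) = -68/5 + 2*sqrt(10)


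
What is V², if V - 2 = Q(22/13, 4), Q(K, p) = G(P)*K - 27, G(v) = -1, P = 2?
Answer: 120409/169 ≈ 712.48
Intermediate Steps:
Q(K, p) = -27 - K (Q(K, p) = -K - 27 = -27 - K)
V = -347/13 (V = 2 + (-27 - 22/13) = 2 - 373/13 = -347/13 ≈ -26.692)
V² = (-347/13)² = 120409/169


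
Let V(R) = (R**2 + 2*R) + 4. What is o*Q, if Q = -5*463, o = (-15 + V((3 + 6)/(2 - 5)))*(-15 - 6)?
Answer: -388920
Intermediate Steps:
V(R) = 4 + R**2 + 2*R
o = 168 (o = (-15 + (4 + ((3 + 6)/(2 - 5))**2 + 2*((3 + 6)/(2 - 5))))*(-15 - 6) = (-15 + (4 + (9/(-3))**2 + 2*(9/(-3))))*(-21) = (-15 + (4 + (9*(-1/3))**2 + 2*(9*(-1/3))))*(-21) = (-15 + (4 + (-3)**2 + 2*(-3)))*(-21) = (-15 + (4 + 9 - 6))*(-21) = (-15 + 7)*(-21) = -8*(-21) = 168)
Q = -2315
o*Q = 168*(-2315) = -388920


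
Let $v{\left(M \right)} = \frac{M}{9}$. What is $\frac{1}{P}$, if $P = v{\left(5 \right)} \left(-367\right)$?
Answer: $- \frac{9}{1835} \approx -0.0049046$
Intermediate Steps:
$v{\left(M \right)} = \frac{M}{9}$ ($v{\left(M \right)} = M \frac{1}{9} = \frac{M}{9}$)
$P = - \frac{1835}{9}$ ($P = \frac{1}{9} \cdot 5 \left(-367\right) = \frac{5}{9} \left(-367\right) = - \frac{1835}{9} \approx -203.89$)
$\frac{1}{P} = \frac{1}{- \frac{1835}{9}} = - \frac{9}{1835}$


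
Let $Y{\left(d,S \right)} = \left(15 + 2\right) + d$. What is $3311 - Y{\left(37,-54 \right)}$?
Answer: $3257$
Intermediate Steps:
$Y{\left(d,S \right)} = 17 + d$
$3311 - Y{\left(37,-54 \right)} = 3311 - \left(17 + 37\right) = 3311 - 54 = 3257$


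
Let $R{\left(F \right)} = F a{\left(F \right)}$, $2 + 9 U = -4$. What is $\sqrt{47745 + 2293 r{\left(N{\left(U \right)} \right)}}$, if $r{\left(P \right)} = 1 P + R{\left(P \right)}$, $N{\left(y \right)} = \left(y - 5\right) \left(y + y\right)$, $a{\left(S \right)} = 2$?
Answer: $\frac{\sqrt{897477}}{3} \approx 315.78$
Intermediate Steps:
$U = - \frac{2}{3}$ ($U = - \frac{2}{9} + \frac{1}{9} \left(-4\right) = - \frac{2}{9} - \frac{4}{9} = - \frac{2}{3} \approx -0.66667$)
$R{\left(F \right)} = 2 F$ ($R{\left(F \right)} = F 2 = 2 F$)
$N{\left(y \right)} = 2 y \left(-5 + y\right)$ ($N{\left(y \right)} = \left(-5 + y\right) 2 y = 2 y \left(-5 + y\right)$)
$r{\left(P \right)} = 3 P$ ($r{\left(P \right)} = 1 P + 2 P = P + 2 P = 3 P$)
$\sqrt{47745 + 2293 r{\left(N{\left(U \right)} \right)}} = \sqrt{47745 + 2293 \cdot 3 \cdot 2 \left(- \frac{2}{3}\right) \left(-5 - \frac{2}{3}\right)} = \sqrt{47745 + 2293 \cdot 3 \cdot 2 \left(- \frac{2}{3}\right) \left(- \frac{17}{3}\right)} = \sqrt{47745 + 2293 \cdot 3 \cdot \frac{68}{9}} = \sqrt{47745 + 2293 \cdot \frac{68}{3}} = \sqrt{47745 + \frac{155924}{3}} = \sqrt{\frac{299159}{3}} = \frac{\sqrt{897477}}{3}$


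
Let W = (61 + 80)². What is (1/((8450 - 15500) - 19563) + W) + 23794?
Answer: 1162322774/26613 ≈ 43675.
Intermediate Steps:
W = 19881 (W = 141² = 19881)
(1/((8450 - 15500) - 19563) + W) + 23794 = (1/((8450 - 15500) - 19563) + 19881) + 23794 = (1/(-7050 - 19563) + 19881) + 23794 = (1/(-26613) + 19881) + 23794 = (-1/26613 + 19881) + 23794 = 529093052/26613 + 23794 = 1162322774/26613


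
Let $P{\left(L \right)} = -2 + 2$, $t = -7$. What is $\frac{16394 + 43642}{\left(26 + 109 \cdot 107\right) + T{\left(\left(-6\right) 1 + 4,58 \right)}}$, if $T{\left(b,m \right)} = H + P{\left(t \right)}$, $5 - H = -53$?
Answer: $\frac{60036}{11747} \approx 5.1107$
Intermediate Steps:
$H = 58$ ($H = 5 - -53 = 5 + 53 = 58$)
$P{\left(L \right)} = 0$
$T{\left(b,m \right)} = 58$ ($T{\left(b,m \right)} = 58 + 0 = 58$)
$\frac{16394 + 43642}{\left(26 + 109 \cdot 107\right) + T{\left(\left(-6\right) 1 + 4,58 \right)}} = \frac{16394 + 43642}{\left(26 + 109 \cdot 107\right) + 58} = \frac{60036}{\left(26 + 11663\right) + 58} = \frac{60036}{11689 + 58} = \frac{60036}{11747}$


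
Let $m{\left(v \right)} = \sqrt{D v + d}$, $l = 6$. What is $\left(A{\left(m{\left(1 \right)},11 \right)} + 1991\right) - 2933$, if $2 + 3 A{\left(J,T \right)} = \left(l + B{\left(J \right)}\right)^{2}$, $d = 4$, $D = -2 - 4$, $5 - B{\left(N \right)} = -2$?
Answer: $- \frac{2659}{3} \approx -886.33$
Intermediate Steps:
$B{\left(N \right)} = 7$ ($B{\left(N \right)} = 5 - -2 = 5 + 2 = 7$)
$D = -6$
$m{\left(v \right)} = \sqrt{4 - 6 v}$ ($m{\left(v \right)} = \sqrt{- 6 v + 4} = \sqrt{4 - 6 v}$)
$A{\left(J,T \right)} = \frac{167}{3}$ ($A{\left(J,T \right)} = - \frac{2}{3} + \frac{\left(6 + 7\right)^{2}}{3} = - \frac{2}{3} + \frac{13^{2}}{3} = - \frac{2}{3} + \frac{1}{3} \cdot 169 = - \frac{2}{3} + \frac{169}{3} = \frac{167}{3}$)
$\left(A{\left(m{\left(1 \right)},11 \right)} + 1991\right) - 2933 = \left(\frac{167}{3} + 1991\right) - 2933 = \frac{6140}{3} - 2933 = - \frac{2659}{3}$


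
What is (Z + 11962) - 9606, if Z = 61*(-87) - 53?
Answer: -3004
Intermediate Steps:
Z = -5360 (Z = -5307 - 53 = -5360)
(Z + 11962) - 9606 = (-5360 + 11962) - 9606 = 6602 - 9606 = -3004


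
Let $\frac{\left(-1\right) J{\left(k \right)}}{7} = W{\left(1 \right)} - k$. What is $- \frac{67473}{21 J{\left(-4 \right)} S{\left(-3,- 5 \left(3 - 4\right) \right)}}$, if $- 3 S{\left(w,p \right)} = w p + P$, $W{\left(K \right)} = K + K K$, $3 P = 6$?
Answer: $\frac{459}{26} \approx 17.654$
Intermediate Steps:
$P = 2$ ($P = \frac{1}{3} \cdot 6 = 2$)
$W{\left(K \right)} = K + K^{2}$
$J{\left(k \right)} = -14 + 7 k$ ($J{\left(k \right)} = - 7 \left(1 \left(1 + 1\right) - k\right) = - 7 \left(1 \cdot 2 - k\right) = - 7 \left(2 - k\right) = -14 + 7 k$)
$S{\left(w,p \right)} = - \frac{2}{3} - \frac{p w}{3}$ ($S{\left(w,p \right)} = - \frac{w p + 2}{3} = - \frac{p w + 2}{3} = - \frac{2 + p w}{3} = - \frac{2}{3} - \frac{p w}{3}$)
$- \frac{67473}{21 J{\left(-4 \right)} S{\left(-3,- 5 \left(3 - 4\right) \right)}} = - \frac{67473}{21 \left(-14 + 7 \left(-4\right)\right) \left(- \frac{2}{3} - \frac{1}{3} \left(- 5 \left(3 - 4\right)\right) \left(-3\right)\right)} = - \frac{67473}{21 \left(-14 - 28\right) \left(- \frac{2}{3} - \frac{1}{3} \left(\left(-5\right) \left(-1\right)\right) \left(-3\right)\right)} = - \frac{67473}{21 \left(-42\right) \left(- \frac{2}{3} - \frac{5}{3} \left(-3\right)\right)} = - \frac{67473}{\left(-882\right) \left(- \frac{2}{3} + 5\right)} = - \frac{67473}{\left(-882\right) \frac{13}{3}} = - \frac{67473}{-3822} = \left(-67473\right) \left(- \frac{1}{3822}\right) = \frac{459}{26}$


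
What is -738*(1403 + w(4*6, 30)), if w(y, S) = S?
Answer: -1057554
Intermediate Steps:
-738*(1403 + w(4*6, 30)) = -738*(1403 + 30) = -738*1433 = -1057554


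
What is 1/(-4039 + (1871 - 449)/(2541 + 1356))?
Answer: -433/1748729 ≈ -0.00024761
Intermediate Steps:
1/(-4039 + (1871 - 449)/(2541 + 1356)) = 1/(-4039 + 1422/3897) = 1/(-4039 + 1422*(1/3897)) = 1/(-4039 + 158/433) = 1/(-1748729/433) = -433/1748729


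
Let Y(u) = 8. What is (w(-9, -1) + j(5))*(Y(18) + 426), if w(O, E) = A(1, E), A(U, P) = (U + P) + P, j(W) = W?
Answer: 1736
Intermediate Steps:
A(U, P) = U + 2*P (A(U, P) = (P + U) + P = U + 2*P)
w(O, E) = 1 + 2*E
(w(-9, -1) + j(5))*(Y(18) + 426) = ((1 + 2*(-1)) + 5)*(8 + 426) = ((1 - 2) + 5)*434 = (-1 + 5)*434 = 4*434 = 1736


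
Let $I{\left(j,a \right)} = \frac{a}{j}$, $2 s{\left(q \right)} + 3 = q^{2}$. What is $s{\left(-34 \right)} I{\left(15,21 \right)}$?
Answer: $\frac{8071}{10} \approx 807.1$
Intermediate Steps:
$s{\left(q \right)} = - \frac{3}{2} + \frac{q^{2}}{2}$
$s{\left(-34 \right)} I{\left(15,21 \right)} = \left(- \frac{3}{2} + \frac{\left(-34\right)^{2}}{2}\right) \frac{21}{15} = \left(- \frac{3}{2} + \frac{1}{2} \cdot 1156\right) 21 \cdot \frac{1}{15} = \left(- \frac{3}{2} + 578\right) \frac{7}{5} = \frac{1153}{2} \cdot \frac{7}{5} = \frac{8071}{10}$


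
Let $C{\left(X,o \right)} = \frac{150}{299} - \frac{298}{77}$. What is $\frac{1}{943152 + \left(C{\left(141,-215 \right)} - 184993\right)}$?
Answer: $\frac{23023}{17455017105} \approx 1.319 \cdot 10^{-6}$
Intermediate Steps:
$C{\left(X,o \right)} = - \frac{77552}{23023}$ ($C{\left(X,o \right)} = 150 \cdot \frac{1}{299} - \frac{298}{77} = \frac{150}{299} - \frac{298}{77} = - \frac{77552}{23023}$)
$\frac{1}{943152 + \left(C{\left(141,-215 \right)} - 184993\right)} = \frac{1}{943152 - \frac{4259171391}{23023}} = \frac{1}{\frac{17455017105}{23023}} = \frac{23023}{17455017105}$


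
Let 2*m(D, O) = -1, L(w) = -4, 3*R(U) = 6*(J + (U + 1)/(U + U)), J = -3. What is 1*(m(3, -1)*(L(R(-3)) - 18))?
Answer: 11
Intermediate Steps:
R(U) = -6 + (1 + U)/U (R(U) = (6*(-3 + (U + 1)/(U + U)))/3 = (6*(-3 + (1 + U)/((2*U))))/3 = (6*(-3 + (1 + U)*(1/(2*U))))/3 = (6*(-3 + (1 + U)/(2*U)))/3 = (-18 + 3*(1 + U)/U)/3 = -6 + (1 + U)/U)
m(D, O) = -1/2 (m(D, O) = (1/2)*(-1) = -1/2)
1*(m(3, -1)*(L(R(-3)) - 18)) = 1*(-(-4 - 18)/2) = 1*(-1/2*(-22)) = 1*11 = 11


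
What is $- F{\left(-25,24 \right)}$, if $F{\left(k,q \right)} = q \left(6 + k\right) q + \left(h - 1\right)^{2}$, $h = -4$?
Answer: $10919$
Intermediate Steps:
$F{\left(k,q \right)} = 25 + q^{2} \left(6 + k\right)$ ($F{\left(k,q \right)} = q \left(6 + k\right) q + \left(-4 - 1\right)^{2} = q^{2} \left(6 + k\right) + \left(-5\right)^{2} = q^{2} \left(6 + k\right) + 25 = 25 + q^{2} \left(6 + k\right)$)
$- F{\left(-25,24 \right)} = - (25 + 6 \cdot 24^{2} - 25 \cdot 24^{2}) = - (25 + 6 \cdot 576 - 14400) = - (25 + 3456 - 14400) = \left(-1\right) \left(-10919\right) = 10919$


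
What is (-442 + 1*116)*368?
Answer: -119968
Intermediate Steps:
(-442 + 1*116)*368 = (-442 + 116)*368 = -326*368 = -119968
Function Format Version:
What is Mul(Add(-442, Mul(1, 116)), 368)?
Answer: -119968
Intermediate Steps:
Mul(Add(-442, Mul(1, 116)), 368) = Mul(Add(-442, 116), 368) = Mul(-326, 368) = -119968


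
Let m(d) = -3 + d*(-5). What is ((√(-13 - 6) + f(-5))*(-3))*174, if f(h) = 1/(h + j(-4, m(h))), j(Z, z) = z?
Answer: -522/17 - 522*I*√19 ≈ -30.706 - 2275.3*I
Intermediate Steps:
m(d) = -3 - 5*d
f(h) = 1/(-3 - 4*h) (f(h) = 1/(h + (-3 - 5*h)) = 1/(-3 - 4*h))
((√(-13 - 6) + f(-5))*(-3))*174 = ((√(-13 - 6) - 1/(3 + 4*(-5)))*(-3))*174 = ((√(-19) - 1/(3 - 20))*(-3))*174 = ((I*√19 - 1/(-17))*(-3))*174 = ((I*√19 - 1*(-1/17))*(-3))*174 = ((I*√19 + 1/17)*(-3))*174 = ((1/17 + I*√19)*(-3))*174 = (-3/17 - 3*I*√19)*174 = -522/17 - 522*I*√19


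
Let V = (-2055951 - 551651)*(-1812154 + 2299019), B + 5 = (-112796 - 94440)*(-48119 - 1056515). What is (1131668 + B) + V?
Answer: -1040629084443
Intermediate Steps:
B = 228919931619 (B = -5 + (-112796 - 94440)*(-48119 - 1056515) = -5 - 207236*(-1104634) = -5 + 228919931624 = 228919931619)
V = -1269550147730 (V = -2607602*486865 = -1269550147730)
(1131668 + B) + V = (1131668 + 228919931619) - 1269550147730 = 228921063287 - 1269550147730 = -1040629084443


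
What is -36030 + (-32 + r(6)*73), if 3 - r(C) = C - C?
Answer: -35843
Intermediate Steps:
r(C) = 3 (r(C) = 3 - (C - C) = 3 - 1*0 = 3 + 0 = 3)
-36030 + (-32 + r(6)*73) = -36030 + (-32 + 3*73) = -36030 + (-32 + 219) = -36030 + 187 = -35843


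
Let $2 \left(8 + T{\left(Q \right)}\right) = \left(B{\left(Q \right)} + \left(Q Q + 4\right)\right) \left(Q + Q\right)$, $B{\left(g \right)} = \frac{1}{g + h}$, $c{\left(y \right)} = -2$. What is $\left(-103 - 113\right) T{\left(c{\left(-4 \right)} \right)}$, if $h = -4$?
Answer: $5112$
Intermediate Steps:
$B{\left(g \right)} = \frac{1}{-4 + g}$ ($B{\left(g \right)} = \frac{1}{g - 4} = \frac{1}{-4 + g}$)
$T{\left(Q \right)} = -8 + Q \left(4 + Q^{2} + \frac{1}{-4 + Q}\right)$ ($T{\left(Q \right)} = -8 + \frac{\left(\frac{1}{-4 + Q} + \left(Q Q + 4\right)\right) \left(Q + Q\right)}{2} = -8 + \frac{\left(\frac{1}{-4 + Q} + \left(Q^{2} + 4\right)\right) 2 Q}{2} = -8 + \frac{\left(\frac{1}{-4 + Q} + \left(4 + Q^{2}\right)\right) 2 Q}{2} = -8 + \frac{\left(4 + Q^{2} + \frac{1}{-4 + Q}\right) 2 Q}{2} = -8 + \frac{2 Q \left(4 + Q^{2} + \frac{1}{-4 + Q}\right)}{2} = -8 + Q \left(4 + Q^{2} + \frac{1}{-4 + Q}\right)$)
$\left(-103 - 113\right) T{\left(c{\left(-4 \right)} \right)} = \left(-103 - 113\right) \frac{-2 + \left(-4 - 2\right) \left(-8 + \left(-2\right)^{3} + 4 \left(-2\right)\right)}{-4 - 2} = - 216 \frac{-2 - 6 \left(-8 - 8 - 8\right)}{-6} = - 216 \left(- \frac{-2 - -144}{6}\right) = - 216 \left(- \frac{-2 + 144}{6}\right) = - 216 \left(\left(- \frac{1}{6}\right) 142\right) = \left(-216\right) \left(- \frac{71}{3}\right) = 5112$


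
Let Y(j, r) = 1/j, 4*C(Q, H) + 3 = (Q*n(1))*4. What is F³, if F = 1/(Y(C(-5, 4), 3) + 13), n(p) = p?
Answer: 12167/25672375 ≈ 0.00047393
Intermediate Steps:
C(Q, H) = -¾ + Q (C(Q, H) = -¾ + ((Q*1)*4)/4 = -¾ + (Q*4)/4 = -¾ + (4*Q)/4 = -¾ + Q)
F = 23/295 (F = 1/(1/(-¾ - 5) + 13) = 1/(1/(-23/4) + 13) = 1/(-4/23 + 13) = 1/(295/23) = 23/295 ≈ 0.077966)
F³ = (23/295)³ = 12167/25672375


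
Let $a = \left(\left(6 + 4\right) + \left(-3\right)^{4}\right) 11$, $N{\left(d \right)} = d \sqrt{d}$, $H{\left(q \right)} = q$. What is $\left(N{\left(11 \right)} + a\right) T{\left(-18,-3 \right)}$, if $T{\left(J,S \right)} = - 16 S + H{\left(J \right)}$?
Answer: $30030 + 330 \sqrt{11} \approx 31125.0$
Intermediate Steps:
$N{\left(d \right)} = d^{\frac{3}{2}}$
$a = 1001$ ($a = \left(10 + 81\right) 11 = 91 \cdot 11 = 1001$)
$T{\left(J,S \right)} = J - 16 S$ ($T{\left(J,S \right)} = - 16 S + J = J - 16 S$)
$\left(N{\left(11 \right)} + a\right) T{\left(-18,-3 \right)} = \left(11^{\frac{3}{2}} + 1001\right) \left(-18 - -48\right) = \left(11 \sqrt{11} + 1001\right) \left(-18 + 48\right) = \left(1001 + 11 \sqrt{11}\right) 30 = 30030 + 330 \sqrt{11}$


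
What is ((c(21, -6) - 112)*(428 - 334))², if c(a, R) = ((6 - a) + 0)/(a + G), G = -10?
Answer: 13740059524/121 ≈ 1.1355e+8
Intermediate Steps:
c(a, R) = (6 - a)/(-10 + a) (c(a, R) = ((6 - a) + 0)/(a - 10) = (6 - a)/(-10 + a))
((c(21, -6) - 112)*(428 - 334))² = (((6 - 1*21)/(-10 + 21) - 112)*(428 - 334))² = (((6 - 21)/11 - 112)*94)² = (((1/11)*(-15) - 112)*94)² = ((-15/11 - 112)*94)² = (-1247/11*94)² = (-117218/11)² = 13740059524/121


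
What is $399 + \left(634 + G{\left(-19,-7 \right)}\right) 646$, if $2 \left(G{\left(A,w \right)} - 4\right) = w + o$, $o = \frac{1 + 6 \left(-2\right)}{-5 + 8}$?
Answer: $\frac{1227305}{3} \approx 4.091 \cdot 10^{5}$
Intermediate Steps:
$o = - \frac{11}{3}$ ($o = \frac{1 - 12}{3} = \left(-11\right) \frac{1}{3} = - \frac{11}{3} \approx -3.6667$)
$G{\left(A,w \right)} = \frac{13}{6} + \frac{w}{2}$ ($G{\left(A,w \right)} = 4 + \frac{w - \frac{11}{3}}{2} = 4 + \frac{- \frac{11}{3} + w}{2} = 4 + \left(- \frac{11}{6} + \frac{w}{2}\right) = \frac{13}{6} + \frac{w}{2}$)
$399 + \left(634 + G{\left(-19,-7 \right)}\right) 646 = 399 + \left(634 + \left(\frac{13}{6} + \frac{1}{2} \left(-7\right)\right)\right) 646 = 399 + \left(634 + \left(\frac{13}{6} - \frac{7}{2}\right)\right) 646 = 399 + \left(634 - \frac{4}{3}\right) 646 = 399 + \frac{1898}{3} \cdot 646 = 399 + \frac{1226108}{3} = \frac{1227305}{3}$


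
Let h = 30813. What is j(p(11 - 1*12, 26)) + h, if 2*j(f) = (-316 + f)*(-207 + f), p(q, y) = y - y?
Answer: 63519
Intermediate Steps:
p(q, y) = 0
j(f) = (-316 + f)*(-207 + f)/2 (j(f) = ((-316 + f)*(-207 + f))/2 = (-316 + f)*(-207 + f)/2)
j(p(11 - 1*12, 26)) + h = (32706 + (½)*0² - 523/2*0) + 30813 = (32706 + (½)*0 + 0) + 30813 = (32706 + 0 + 0) + 30813 = 32706 + 30813 = 63519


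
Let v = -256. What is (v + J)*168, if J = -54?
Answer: -52080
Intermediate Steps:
(v + J)*168 = (-256 - 54)*168 = -310*168 = -52080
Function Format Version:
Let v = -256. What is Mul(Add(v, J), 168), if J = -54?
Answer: -52080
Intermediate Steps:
Mul(Add(v, J), 168) = Mul(Add(-256, -54), 168) = Mul(-310, 168) = -52080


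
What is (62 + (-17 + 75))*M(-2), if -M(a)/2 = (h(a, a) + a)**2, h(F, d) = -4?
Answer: -8640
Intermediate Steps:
M(a) = -2*(-4 + a)**2
(62 + (-17 + 75))*M(-2) = (62 + (-17 + 75))*(-2*(-4 - 2)**2) = (62 + 58)*(-2*(-6)**2) = 120*(-2*36) = 120*(-72) = -8640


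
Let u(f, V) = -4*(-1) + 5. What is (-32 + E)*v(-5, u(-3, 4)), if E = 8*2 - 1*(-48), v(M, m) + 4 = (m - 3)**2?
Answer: 1024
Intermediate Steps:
u(f, V) = 9 (u(f, V) = 4 + 5 = 9)
v(M, m) = -4 + (-3 + m)**2 (v(M, m) = -4 + (m - 3)**2 = -4 + (-3 + m)**2)
E = 64 (E = 16 + 48 = 64)
(-32 + E)*v(-5, u(-3, 4)) = (-32 + 64)*(-4 + (-3 + 9)**2) = 32*(-4 + 6**2) = 32*(-4 + 36) = 32*32 = 1024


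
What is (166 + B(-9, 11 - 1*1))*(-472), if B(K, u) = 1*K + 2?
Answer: -75048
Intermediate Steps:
B(K, u) = 2 + K (B(K, u) = K + 2 = 2 + K)
(166 + B(-9, 11 - 1*1))*(-472) = (166 + (2 - 9))*(-472) = (166 - 7)*(-472) = 159*(-472) = -75048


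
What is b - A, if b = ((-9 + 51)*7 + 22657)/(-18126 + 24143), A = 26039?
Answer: -156653712/6017 ≈ -26035.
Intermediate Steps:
b = 22951/6017 (b = (42*7 + 22657)/6017 = (294 + 22657)*(1/6017) = 22951*(1/6017) = 22951/6017 ≈ 3.8144)
b - A = 22951/6017 - 1*26039 = 22951/6017 - 26039 = -156653712/6017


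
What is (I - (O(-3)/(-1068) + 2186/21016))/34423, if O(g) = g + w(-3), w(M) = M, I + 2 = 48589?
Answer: 45439042913/32192802676 ≈ 1.4115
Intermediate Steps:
I = 48587 (I = -2 + 48589 = 48587)
O(g) = -3 + g (O(g) = g - 3 = -3 + g)
(I - (O(-3)/(-1068) + 2186/21016))/34423 = (48587 - ((-3 - 3)/(-1068) + 2186/21016))/34423 = (48587 - (-6*(-1/1068) + 2186*(1/21016)))*(1/34423) = (48587 - (1/178 + 1093/10508))*(1/34423) = (48587 - 1*102531/935212)*(1/34423) = (48587 - 102531/935212)*(1/34423) = (45439042913/935212)*(1/34423) = 45439042913/32192802676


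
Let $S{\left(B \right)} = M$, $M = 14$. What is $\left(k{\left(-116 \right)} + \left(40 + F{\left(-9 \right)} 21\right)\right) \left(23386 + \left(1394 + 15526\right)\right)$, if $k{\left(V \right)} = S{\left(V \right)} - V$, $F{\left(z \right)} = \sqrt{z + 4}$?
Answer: $6852020 + 846426 i \sqrt{5} \approx 6.852 \cdot 10^{6} + 1.8927 \cdot 10^{6} i$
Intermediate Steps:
$S{\left(B \right)} = 14$
$F{\left(z \right)} = \sqrt{4 + z}$
$k{\left(V \right)} = 14 - V$
$\left(k{\left(-116 \right)} + \left(40 + F{\left(-9 \right)} 21\right)\right) \left(23386 + \left(1394 + 15526\right)\right) = \left(\left(14 - -116\right) + \left(40 + \sqrt{4 - 9} \cdot 21\right)\right) \left(23386 + \left(1394 + 15526\right)\right) = \left(\left(14 + 116\right) + \left(40 + \sqrt{-5} \cdot 21\right)\right) \left(23386 + 16920\right) = \left(130 + \left(40 + i \sqrt{5} \cdot 21\right)\right) 40306 = \left(130 + \left(40 + 21 i \sqrt{5}\right)\right) 40306 = \left(170 + 21 i \sqrt{5}\right) 40306 = 6852020 + 846426 i \sqrt{5}$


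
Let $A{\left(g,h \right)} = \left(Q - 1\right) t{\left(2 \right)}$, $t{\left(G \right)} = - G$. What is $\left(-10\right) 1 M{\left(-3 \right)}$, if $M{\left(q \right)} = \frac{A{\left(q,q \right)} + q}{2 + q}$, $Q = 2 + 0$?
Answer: $-50$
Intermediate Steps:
$Q = 2$
$A{\left(g,h \right)} = -2$ ($A{\left(g,h \right)} = \left(2 - 1\right) \left(\left(-1\right) 2\right) = 1 \left(-2\right) = -2$)
$M{\left(q \right)} = \frac{-2 + q}{2 + q}$
$\left(-10\right) 1 M{\left(-3 \right)} = \left(-10\right) 1 \frac{-2 - 3}{2 - 3} = - 10 \frac{1}{-1} \left(-5\right) = - 10 \left(\left(-1\right) \left(-5\right)\right) = \left(-10\right) 5 = -50$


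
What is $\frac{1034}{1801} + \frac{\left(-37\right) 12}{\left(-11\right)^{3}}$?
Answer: $\frac{2175898}{2397131} \approx 0.90771$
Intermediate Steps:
$\frac{1034}{1801} + \frac{\left(-37\right) 12}{\left(-11\right)^{3}} = 1034 \cdot \frac{1}{1801} - \frac{444}{-1331} = \frac{1034}{1801} - - \frac{444}{1331} = \frac{1034}{1801} + \frac{444}{1331} = \frac{2175898}{2397131}$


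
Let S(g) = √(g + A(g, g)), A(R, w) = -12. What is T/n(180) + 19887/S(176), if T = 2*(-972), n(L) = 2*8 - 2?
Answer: -972/7 + 19887*√41/82 ≈ 1414.1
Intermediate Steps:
n(L) = 14 (n(L) = 16 - 2 = 14)
S(g) = √(-12 + g) (S(g) = √(g - 12) = √(-12 + g))
T = -1944
T/n(180) + 19887/S(176) = -1944/14 + 19887/(√(-12 + 176)) = -1944*1/14 + 19887/(√164) = -972/7 + 19887/((2*√41)) = -972/7 + 19887*(√41/82) = -972/7 + 19887*√41/82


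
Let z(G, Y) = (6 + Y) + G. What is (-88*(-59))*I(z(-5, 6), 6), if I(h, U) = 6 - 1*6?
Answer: 0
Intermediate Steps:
z(G, Y) = 6 + G + Y
I(h, U) = 0 (I(h, U) = 6 - 6 = 0)
(-88*(-59))*I(z(-5, 6), 6) = -88*(-59)*0 = 5192*0 = 0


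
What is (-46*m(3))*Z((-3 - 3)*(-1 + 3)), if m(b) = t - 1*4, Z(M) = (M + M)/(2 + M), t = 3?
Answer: 552/5 ≈ 110.40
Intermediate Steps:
Z(M) = 2*M/(2 + M) (Z(M) = (2*M)/(2 + M) = 2*M/(2 + M))
m(b) = -1 (m(b) = 3 - 1*4 = 3 - 4 = -1)
(-46*m(3))*Z((-3 - 3)*(-1 + 3)) = (-46*(-1))*(2*((-3 - 3)*(-1 + 3))/(2 + (-3 - 3)*(-1 + 3))) = 46*(2*(-6*2)/(2 - 6*2)) = 46*(2*(-12)/(2 - 12)) = 46*(2*(-12)/(-10)) = 46*(2*(-12)*(-1/10)) = 46*(12/5) = 552/5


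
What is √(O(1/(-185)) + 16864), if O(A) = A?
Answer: √577170215/185 ≈ 129.86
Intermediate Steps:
√(O(1/(-185)) + 16864) = √(1/(-185) + 16864) = √(-1/185 + 16864) = √(3119839/185) = √577170215/185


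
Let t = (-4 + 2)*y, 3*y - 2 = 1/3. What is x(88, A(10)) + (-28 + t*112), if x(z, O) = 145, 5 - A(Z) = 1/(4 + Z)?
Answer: -515/9 ≈ -57.222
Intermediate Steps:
A(Z) = 5 - 1/(4 + Z)
y = 7/9 (y = ⅔ + (⅓)/3 = ⅔ + (⅓)*(⅓) = ⅔ + ⅑ = 7/9 ≈ 0.77778)
t = -14/9 (t = (-4 + 2)*(7/9) = -2*7/9 = -14/9 ≈ -1.5556)
x(88, A(10)) + (-28 + t*112) = 145 + (-28 - 14/9*112) = 145 + (-28 - 1568/9) = 145 - 1820/9 = -515/9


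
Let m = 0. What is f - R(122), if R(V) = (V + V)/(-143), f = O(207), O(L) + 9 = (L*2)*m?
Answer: -1043/143 ≈ -7.2937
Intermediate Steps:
O(L) = -9 (O(L) = -9 + (L*2)*0 = -9 + (2*L)*0 = -9 + 0 = -9)
f = -9
R(V) = -2*V/143 (R(V) = (2*V)*(-1/143) = -2*V/143)
f - R(122) = -9 - (-2)*122/143 = -9 - 1*(-244/143) = -9 + 244/143 = -1043/143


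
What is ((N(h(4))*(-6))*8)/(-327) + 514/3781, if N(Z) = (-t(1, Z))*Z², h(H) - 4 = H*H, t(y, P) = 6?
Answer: -145134374/412129 ≈ -352.16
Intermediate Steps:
h(H) = 4 + H² (h(H) = 4 + H*H = 4 + H²)
N(Z) = -6*Z² (N(Z) = (-1*6)*Z² = -6*Z²)
((N(h(4))*(-6))*8)/(-327) + 514/3781 = ((-6*(4 + 4²)²*(-6))*8)/(-327) + 514/3781 = ((-6*(4 + 16)²*(-6))*8)*(-1/327) + 514*(1/3781) = ((-6*20²*(-6))*8)*(-1/327) + 514/3781 = ((-6*400*(-6))*8)*(-1/327) + 514/3781 = (-2400*(-6)*8)*(-1/327) + 514/3781 = (14400*8)*(-1/327) + 514/3781 = 115200*(-1/327) + 514/3781 = -38400/109 + 514/3781 = -145134374/412129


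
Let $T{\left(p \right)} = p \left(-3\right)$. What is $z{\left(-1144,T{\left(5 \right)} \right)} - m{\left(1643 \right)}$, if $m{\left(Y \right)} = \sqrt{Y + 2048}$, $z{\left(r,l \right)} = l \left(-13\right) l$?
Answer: $-2925 - \sqrt{3691} \approx -2985.8$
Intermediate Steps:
$T{\left(p \right)} = - 3 p$
$z{\left(r,l \right)} = - 13 l^{2}$ ($z{\left(r,l \right)} = - 13 l l = - 13 l^{2}$)
$m{\left(Y \right)} = \sqrt{2048 + Y}$
$z{\left(-1144,T{\left(5 \right)} \right)} - m{\left(1643 \right)} = - 13 \left(\left(-3\right) 5\right)^{2} - \sqrt{2048 + 1643} = - 13 \left(-15\right)^{2} - \sqrt{3691} = \left(-13\right) 225 - \sqrt{3691} = -2925 - \sqrt{3691}$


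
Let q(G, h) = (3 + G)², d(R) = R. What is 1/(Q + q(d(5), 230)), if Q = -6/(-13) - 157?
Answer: -13/1203 ≈ -0.010806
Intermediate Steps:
Q = -2035/13 (Q = -1/13*(-6) - 157 = 6/13 - 157 = -2035/13 ≈ -156.54)
1/(Q + q(d(5), 230)) = 1/(-2035/13 + (3 + 5)²) = 1/(-2035/13 + 8²) = 1/(-2035/13 + 64) = 1/(-1203/13) = -13/1203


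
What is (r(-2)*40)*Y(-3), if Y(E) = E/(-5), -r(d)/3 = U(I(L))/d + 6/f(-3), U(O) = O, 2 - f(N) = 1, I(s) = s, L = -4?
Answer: -576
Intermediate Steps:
f(N) = 1 (f(N) = 2 - 1*1 = 2 - 1 = 1)
r(d) = -18 + 12/d (r(d) = -3*(-4/d + 6/1) = -3*(-4/d + 6*1) = -3*(-4/d + 6) = -3*(6 - 4/d) = -18 + 12/d)
Y(E) = -E/5 (Y(E) = E*(-⅕) = -E/5)
(r(-2)*40)*Y(-3) = ((-18 + 12/(-2))*40)*(-⅕*(-3)) = ((-18 + 12*(-½))*40)*(⅗) = ((-18 - 6)*40)*(⅗) = -24*40*(⅗) = -960*⅗ = -576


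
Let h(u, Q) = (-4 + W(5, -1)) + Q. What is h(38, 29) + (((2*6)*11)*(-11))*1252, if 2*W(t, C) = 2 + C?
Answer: -3635757/2 ≈ -1.8179e+6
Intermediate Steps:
W(t, C) = 1 + C/2 (W(t, C) = (2 + C)/2 = 1 + C/2)
h(u, Q) = -7/2 + Q (h(u, Q) = (-4 + (1 + (½)*(-1))) + Q = (-4 + (1 - ½)) + Q = (-4 + ½) + Q = -7/2 + Q)
h(38, 29) + (((2*6)*11)*(-11))*1252 = (-7/2 + 29) + (((2*6)*11)*(-11))*1252 = 51/2 + ((12*11)*(-11))*1252 = 51/2 + (132*(-11))*1252 = 51/2 - 1452*1252 = 51/2 - 1817904 = -3635757/2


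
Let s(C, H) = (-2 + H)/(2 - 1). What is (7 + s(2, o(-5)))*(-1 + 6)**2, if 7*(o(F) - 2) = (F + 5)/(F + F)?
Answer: 175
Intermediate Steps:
o(F) = 2 + (5 + F)/(14*F) (o(F) = 2 + ((F + 5)/(F + F))/7 = 2 + ((5 + F)/((2*F)))/7 = 2 + ((5 + F)*(1/(2*F)))/7 = 2 + ((5 + F)/(2*F))/7 = 2 + (5 + F)/(14*F))
s(C, H) = -2 + H (s(C, H) = (-2 + H)/1 = (-2 + H)*1 = -2 + H)
(7 + s(2, o(-5)))*(-1 + 6)**2 = (7 + (-2 + (1/14)*(5 + 29*(-5))/(-5)))*(-1 + 6)**2 = (7 + (-2 + (1/14)*(-1/5)*(5 - 145)))*5**2 = (7 + (-2 + (1/14)*(-1/5)*(-140)))*25 = (7 + (-2 + 2))*25 = (7 + 0)*25 = 7*25 = 175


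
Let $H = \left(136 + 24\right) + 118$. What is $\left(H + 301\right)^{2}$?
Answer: $335241$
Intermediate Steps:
$H = 278$ ($H = 160 + 118 = 278$)
$\left(H + 301\right)^{2} = \left(278 + 301\right)^{2} = 579^{2} = 335241$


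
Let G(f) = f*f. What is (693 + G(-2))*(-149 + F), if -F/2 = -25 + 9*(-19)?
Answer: 169371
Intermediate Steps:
G(f) = f**2
F = 392 (F = -2*(-25 + 9*(-19)) = -2*(-25 - 171) = -2*(-196) = 392)
(693 + G(-2))*(-149 + F) = (693 + (-2)**2)*(-149 + 392) = (693 + 4)*243 = 697*243 = 169371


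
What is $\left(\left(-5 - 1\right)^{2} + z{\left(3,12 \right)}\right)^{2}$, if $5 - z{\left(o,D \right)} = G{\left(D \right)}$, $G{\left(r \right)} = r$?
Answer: $841$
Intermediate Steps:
$z{\left(o,D \right)} = 5 - D$
$\left(\left(-5 - 1\right)^{2} + z{\left(3,12 \right)}\right)^{2} = \left(\left(-5 - 1\right)^{2} + \left(5 - 12\right)\right)^{2} = \left(\left(-6\right)^{2} + \left(5 - 12\right)\right)^{2} = \left(36 - 7\right)^{2} = 29^{2} = 841$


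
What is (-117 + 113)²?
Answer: 16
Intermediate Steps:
(-117 + 113)² = (-4)² = 16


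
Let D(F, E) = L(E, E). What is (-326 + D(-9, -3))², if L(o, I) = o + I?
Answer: 110224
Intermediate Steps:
L(o, I) = I + o
D(F, E) = 2*E (D(F, E) = E + E = 2*E)
(-326 + D(-9, -3))² = (-326 + 2*(-3))² = (-326 - 6)² = (-332)² = 110224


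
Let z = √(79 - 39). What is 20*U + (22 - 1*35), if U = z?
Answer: -13 + 40*√10 ≈ 113.49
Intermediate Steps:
z = 2*√10 (z = √40 = 2*√10 ≈ 6.3246)
U = 2*√10 ≈ 6.3246
20*U + (22 - 1*35) = 20*(2*√10) + (22 - 1*35) = 40*√10 + (22 - 35) = 40*√10 - 13 = -13 + 40*√10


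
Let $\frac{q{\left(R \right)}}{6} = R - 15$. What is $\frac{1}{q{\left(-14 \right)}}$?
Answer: $- \frac{1}{174} \approx -0.0057471$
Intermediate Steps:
$q{\left(R \right)} = -90 + 6 R$ ($q{\left(R \right)} = 6 \left(R - 15\right) = 6 \left(-15 + R\right) = -90 + 6 R$)
$\frac{1}{q{\left(-14 \right)}} = \frac{1}{-90 + 6 \left(-14\right)} = \frac{1}{-90 - 84} = \frac{1}{-174} = - \frac{1}{174}$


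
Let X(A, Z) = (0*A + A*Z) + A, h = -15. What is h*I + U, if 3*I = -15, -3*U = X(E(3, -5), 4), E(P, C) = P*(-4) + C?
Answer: 310/3 ≈ 103.33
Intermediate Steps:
E(P, C) = C - 4*P (E(P, C) = -4*P + C = C - 4*P)
X(A, Z) = A + A*Z (X(A, Z) = (0 + A*Z) + A = A*Z + A = A + A*Z)
U = 85/3 (U = -(-5 - 4*3)*(1 + 4)/3 = -(-5 - 12)*5/3 = -(-17)*5/3 = -⅓*(-85) = 85/3 ≈ 28.333)
I = -5 (I = (⅓)*(-15) = -5)
h*I + U = -15*(-5) + 85/3 = 75 + 85/3 = 310/3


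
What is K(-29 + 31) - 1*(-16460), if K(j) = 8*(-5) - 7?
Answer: 16413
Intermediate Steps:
K(j) = -47 (K(j) = -40 - 7 = -47)
K(-29 + 31) - 1*(-16460) = -47 - 1*(-16460) = -47 + 16460 = 16413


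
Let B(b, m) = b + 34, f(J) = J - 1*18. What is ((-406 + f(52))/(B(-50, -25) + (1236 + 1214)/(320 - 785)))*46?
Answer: 34596/43 ≈ 804.56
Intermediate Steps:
f(J) = -18 + J (f(J) = J - 18 = -18 + J)
B(b, m) = 34 + b
((-406 + f(52))/(B(-50, -25) + (1236 + 1214)/(320 - 785)))*46 = ((-406 + (-18 + 52))/((34 - 50) + (1236 + 1214)/(320 - 785)))*46 = ((-406 + 34)/(-16 + 2450/(-465)))*46 = -372/(-16 + 2450*(-1/465))*46 = -372/(-16 - 490/93)*46 = -372/(-1978/93)*46 = -372*(-93/1978)*46 = (17298/989)*46 = 34596/43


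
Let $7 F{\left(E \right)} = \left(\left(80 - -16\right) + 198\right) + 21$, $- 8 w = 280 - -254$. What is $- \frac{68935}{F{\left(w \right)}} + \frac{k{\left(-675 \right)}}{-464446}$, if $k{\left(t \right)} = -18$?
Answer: $- \frac{3201658420}{2090007} \approx -1531.9$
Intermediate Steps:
$w = - \frac{267}{4}$ ($w = - \frac{280 - -254}{8} = - \frac{280 + 254}{8} = \left(- \frac{1}{8}\right) 534 = - \frac{267}{4} \approx -66.75$)
$F{\left(E \right)} = 45$ ($F{\left(E \right)} = \frac{\left(\left(80 - -16\right) + 198\right) + 21}{7} = \frac{\left(\left(80 + 16\right) + 198\right) + 21}{7} = \frac{\left(96 + 198\right) + 21}{7} = \frac{294 + 21}{7} = \frac{1}{7} \cdot 315 = 45$)
$- \frac{68935}{F{\left(w \right)}} + \frac{k{\left(-675 \right)}}{-464446} = - \frac{68935}{45} - \frac{18}{-464446} = \left(-68935\right) \frac{1}{45} - - \frac{9}{232223} = - \frac{13787}{9} + \frac{9}{232223} = - \frac{3201658420}{2090007}$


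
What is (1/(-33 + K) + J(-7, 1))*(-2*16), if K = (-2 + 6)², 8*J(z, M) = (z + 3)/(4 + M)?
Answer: 432/85 ≈ 5.0824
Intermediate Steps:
J(z, M) = (3 + z)/(8*(4 + M)) (J(z, M) = ((z + 3)/(4 + M))/8 = ((3 + z)/(4 + M))/8 = (3 + z)/(8*(4 + M)))
K = 16 (K = 4² = 16)
(1/(-33 + K) + J(-7, 1))*(-2*16) = (1/(-33 + 16) + (3 - 7)/(8*(4 + 1)))*(-2*16) = (1/(-17) + (⅛)*(-4)/5)*(-32) = (-1/17 + (⅛)*(⅕)*(-4))*(-32) = (-1/17 - ⅒)*(-32) = -27/170*(-32) = 432/85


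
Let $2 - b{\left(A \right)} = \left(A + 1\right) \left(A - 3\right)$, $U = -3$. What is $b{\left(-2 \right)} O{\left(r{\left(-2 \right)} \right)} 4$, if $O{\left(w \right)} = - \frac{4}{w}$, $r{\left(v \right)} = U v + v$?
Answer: $12$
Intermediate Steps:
$b{\left(A \right)} = 2 - \left(1 + A\right) \left(-3 + A\right)$ ($b{\left(A \right)} = 2 - \left(A + 1\right) \left(A - 3\right) = 2 - \left(1 + A\right) \left(-3 + A\right)$)
$r{\left(v \right)} = - 2 v$ ($r{\left(v \right)} = - 3 v + v = - 2 v$)
$b{\left(-2 \right)} O{\left(r{\left(-2 \right)} \right)} 4 = \left(5 - \left(-2\right)^{2} + 2 \left(-2\right)\right) \left(- \frac{4}{\left(-2\right) \left(-2\right)}\right) 4 = \left(5 - 4 - 4\right) \left(- \frac{4}{4}\right) 4 = \left(5 - 4 - 4\right) \left(\left(-4\right) \frac{1}{4}\right) 4 = \left(-3\right) \left(-1\right) 4 = 3 \cdot 4 = 12$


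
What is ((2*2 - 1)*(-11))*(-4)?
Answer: 132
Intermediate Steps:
((2*2 - 1)*(-11))*(-4) = ((4 - 1)*(-11))*(-4) = (3*(-11))*(-4) = -33*(-4) = 132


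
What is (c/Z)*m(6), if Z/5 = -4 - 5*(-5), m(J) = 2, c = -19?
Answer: -38/105 ≈ -0.36190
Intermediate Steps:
Z = 105 (Z = 5*(-4 - 5*(-5)) = 5*(-4 + 25) = 5*21 = 105)
(c/Z)*m(6) = -19/105*2 = -38/105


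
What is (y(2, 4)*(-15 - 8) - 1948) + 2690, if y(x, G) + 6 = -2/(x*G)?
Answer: 3543/4 ≈ 885.75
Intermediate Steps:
y(x, G) = -6 - 2/(G*x) (y(x, G) = -6 - 2/(x*G) = -6 - 2/(G*x))
(y(2, 4)*(-15 - 8) - 1948) + 2690 = ((-6 - 2/(4*2))*(-15 - 8) - 1948) + 2690 = ((-6 - 2*1/4*1/2)*(-23) - 1948) + 2690 = ((-6 - 1/4)*(-23) - 1948) + 2690 = (-25/4*(-23) - 1948) + 2690 = (575/4 - 1948) + 2690 = -7217/4 + 2690 = 3543/4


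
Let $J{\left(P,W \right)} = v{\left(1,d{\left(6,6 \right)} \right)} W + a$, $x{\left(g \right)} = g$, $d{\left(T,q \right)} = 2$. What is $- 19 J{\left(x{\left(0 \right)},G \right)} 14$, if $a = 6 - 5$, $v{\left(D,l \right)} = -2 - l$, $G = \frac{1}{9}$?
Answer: $- \frac{1330}{9} \approx -147.78$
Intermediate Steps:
$G = \frac{1}{9} \approx 0.11111$
$a = 1$
$J{\left(P,W \right)} = 1 - 4 W$ ($J{\left(P,W \right)} = \left(-2 - 2\right) W + 1 = - 4 W + 1 = 1 - 4 W$)
$- 19 J{\left(x{\left(0 \right)},G \right)} 14 = - 19 \left(1 - \frac{4}{9}\right) 14 = \left(-19\right) \frac{5}{9} \cdot 14 = \left(- \frac{95}{9}\right) 14 = - \frac{1330}{9}$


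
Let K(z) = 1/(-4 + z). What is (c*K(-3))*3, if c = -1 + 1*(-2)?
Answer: 9/7 ≈ 1.2857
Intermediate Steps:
c = -3 (c = -1 - 2 = -3)
(c*K(-3))*3 = -3/(-4 - 3)*3 = -3/(-7)*3 = -3*(-⅐)*3 = (3/7)*3 = 9/7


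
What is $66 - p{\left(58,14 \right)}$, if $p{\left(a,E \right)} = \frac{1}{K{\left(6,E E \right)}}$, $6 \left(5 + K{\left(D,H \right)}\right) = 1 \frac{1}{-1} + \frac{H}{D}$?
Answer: $\frac{312}{5} \approx 62.4$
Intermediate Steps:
$K{\left(D,H \right)} = - \frac{31}{6} + \frac{H}{6 D}$ ($K{\left(D,H \right)} = -5 + \frac{1 \frac{1}{-1} + \frac{H}{D}}{6} = -5 + \frac{1 \left(-1\right) + \frac{H}{D}}{6} = -5 + \frac{-1 + \frac{H}{D}}{6} = -5 - \left(\frac{1}{6} - \frac{H}{6 D}\right) = - \frac{31}{6} + \frac{H}{6 D}$)
$p{\left(a,E \right)} = \frac{1}{- \frac{31}{6} + \frac{E^{2}}{36}}$ ($p{\left(a,E \right)} = \frac{1}{\frac{1}{6} \cdot \frac{1}{6} \left(E E - 186\right)} = \frac{1}{\frac{1}{6} \cdot \frac{1}{6} \left(E^{2} - 186\right)} = \frac{1}{\frac{1}{6} \cdot \frac{1}{6} \left(-186 + E^{2}\right)} = \frac{1}{- \frac{31}{6} + \frac{E^{2}}{36}}$)
$66 - p{\left(58,14 \right)} = 66 - \frac{36}{-186 + 14^{2}} = 66 - \frac{36}{-186 + 196} = 66 - \frac{36}{10} = 66 - 36 \cdot \frac{1}{10} = 66 - \frac{18}{5} = \frac{312}{5}$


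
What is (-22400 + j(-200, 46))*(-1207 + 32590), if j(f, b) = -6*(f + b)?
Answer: -673981308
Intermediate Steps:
j(f, b) = -6*b - 6*f (j(f, b) = -6*(b + f) = -6*b - 6*f)
(-22400 + j(-200, 46))*(-1207 + 32590) = (-22400 + (-6*46 - 6*(-200)))*(-1207 + 32590) = (-22400 + (-276 + 1200))*31383 = (-22400 + 924)*31383 = -21476*31383 = -673981308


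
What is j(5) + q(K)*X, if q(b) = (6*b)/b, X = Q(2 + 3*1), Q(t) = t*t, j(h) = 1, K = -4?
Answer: 151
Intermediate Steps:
Q(t) = t**2
X = 25 (X = (2 + 3*1)**2 = (2 + 3)**2 = 5**2 = 25)
q(b) = 6
j(5) + q(K)*X = 1 + 6*25 = 1 + 150 = 151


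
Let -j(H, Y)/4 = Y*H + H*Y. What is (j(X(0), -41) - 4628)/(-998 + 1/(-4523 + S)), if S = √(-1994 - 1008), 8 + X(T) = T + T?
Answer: 148083044071172/20378779746033 - 7252*I*√3002/20378779746033 ≈ 7.2665 - 1.9498e-8*I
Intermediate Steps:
X(T) = -8 + 2*T (X(T) = -8 + (T + T) = -8 + 2*T)
j(H, Y) = -8*H*Y (j(H, Y) = -4*(Y*H + H*Y) = -4*(H*Y + H*Y) = -8*H*Y)
S = I*√3002 (S = √(-3002) = I*√3002 ≈ 54.791*I)
(j(X(0), -41) - 4628)/(-998 + 1/(-4523 + S)) = (-8*(-8 + 2*0)*(-41) - 4628)/(-998 + 1/(-4523 + I*√3002)) = (-8*(-8 + 0)*(-41) - 4628)/(-998 + 1/(-4523 + I*√3002)) = (-8*(-8)*(-41) - 4628)/(-998 + 1/(-4523 + I*√3002)) = (-2624 - 4628)/(-998 + 1/(-4523 + I*√3002)) = -7252/(-998 + 1/(-4523 + I*√3002))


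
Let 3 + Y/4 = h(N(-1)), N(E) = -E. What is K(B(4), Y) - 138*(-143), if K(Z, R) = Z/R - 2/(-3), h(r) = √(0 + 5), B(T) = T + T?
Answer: 118399/6 - √5/2 ≈ 19732.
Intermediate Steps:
B(T) = 2*T
h(r) = √5
Y = -12 + 4*√5 ≈ -3.0557
K(Z, R) = ⅔ + Z/R (K(Z, R) = Z/R - 2*(-⅓) = Z/R + ⅔ = ⅔ + Z/R)
K(B(4), Y) - 138*(-143) = (⅔ + (2*4)/(-12 + 4*√5)) - 138*(-143) = (⅔ + 8/(-12 + 4*√5)) + 19734 = 59204/3 + 8/(-12 + 4*√5)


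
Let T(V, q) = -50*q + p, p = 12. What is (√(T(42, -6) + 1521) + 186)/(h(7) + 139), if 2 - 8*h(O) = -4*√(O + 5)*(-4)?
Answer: 414408/309481 + 192*√611/309481 + 2228*√1833/309481 + 11904*√3/309481 ≈ 1.7292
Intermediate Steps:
T(V, q) = 12 - 50*q (T(V, q) = -50*q + 12 = 12 - 50*q)
h(O) = ¼ - 2*√(5 + O) (h(O) = ¼ - (-4*√(O + 5))*(-4)/8 = ¼ - (-4*√(5 + O))*(-4)/8 = ¼ - 2*√(5 + O))
(√(T(42, -6) + 1521) + 186)/(h(7) + 139) = (√((12 - 50*(-6)) + 1521) + 186)/((¼ - 2*√(5 + 7)) + 139) = (√((12 + 300) + 1521) + 186)/((¼ - 4*√3) + 139) = (√(312 + 1521) + 186)/((¼ - 4*√3) + 139) = (√1833 + 186)/((¼ - 4*√3) + 139) = (186 + √1833)/(557/4 - 4*√3)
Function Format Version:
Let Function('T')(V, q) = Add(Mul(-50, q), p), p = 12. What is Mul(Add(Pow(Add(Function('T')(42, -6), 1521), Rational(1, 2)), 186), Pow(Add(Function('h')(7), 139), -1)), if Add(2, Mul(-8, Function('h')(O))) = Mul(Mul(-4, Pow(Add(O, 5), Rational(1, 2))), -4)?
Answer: Add(Rational(414408, 309481), Mul(Rational(192, 309481), Pow(611, Rational(1, 2))), Mul(Rational(2228, 309481), Pow(1833, Rational(1, 2))), Mul(Rational(11904, 309481), Pow(3, Rational(1, 2)))) ≈ 1.7292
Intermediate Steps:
Function('T')(V, q) = Add(12, Mul(-50, q)) (Function('T')(V, q) = Add(Mul(-50, q), 12) = Add(12, Mul(-50, q)))
Function('h')(O) = Add(Rational(1, 4), Mul(-2, Pow(Add(5, O), Rational(1, 2)))) (Function('h')(O) = Add(Rational(1, 4), Mul(Rational(-1, 8), Mul(Mul(-4, Pow(Add(O, 5), Rational(1, 2))), -4))) = Add(Rational(1, 4), Mul(Rational(-1, 8), Mul(Mul(-4, Pow(Add(5, O), Rational(1, 2))), -4))) = Add(Rational(1, 4), Mul(Rational(-1, 8), Mul(16, Pow(Add(5, O), Rational(1, 2))))) = Add(Rational(1, 4), Mul(-2, Pow(Add(5, O), Rational(1, 2)))))
Mul(Add(Pow(Add(Function('T')(42, -6), 1521), Rational(1, 2)), 186), Pow(Add(Function('h')(7), 139), -1)) = Mul(Add(Pow(Add(Add(12, Mul(-50, -6)), 1521), Rational(1, 2)), 186), Pow(Add(Add(Rational(1, 4), Mul(-2, Pow(Add(5, 7), Rational(1, 2)))), 139), -1)) = Mul(Add(Pow(Add(Add(12, 300), 1521), Rational(1, 2)), 186), Pow(Add(Add(Rational(1, 4), Mul(-2, Pow(12, Rational(1, 2)))), 139), -1)) = Mul(Add(Pow(Add(312, 1521), Rational(1, 2)), 186), Pow(Add(Add(Rational(1, 4), Mul(-2, Mul(2, Pow(3, Rational(1, 2))))), 139), -1)) = Mul(Add(Pow(1833, Rational(1, 2)), 186), Pow(Add(Add(Rational(1, 4), Mul(-4, Pow(3, Rational(1, 2)))), 139), -1)) = Mul(Add(186, Pow(1833, Rational(1, 2))), Pow(Add(Rational(557, 4), Mul(-4, Pow(3, Rational(1, 2)))), -1)) = Mul(Pow(Add(Rational(557, 4), Mul(-4, Pow(3, Rational(1, 2)))), -1), Add(186, Pow(1833, Rational(1, 2))))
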